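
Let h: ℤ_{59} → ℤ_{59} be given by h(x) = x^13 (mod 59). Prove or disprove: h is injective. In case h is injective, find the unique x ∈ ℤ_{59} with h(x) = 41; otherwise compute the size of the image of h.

Since 59 is prime, the nonzero elements of ℤ_{59} form a cyclic group of order 58.
As gcd(13, 58) = 1, raising to the 13th power is a bijection on this group: if u^13 ≡ v^13 then (uv^{−1})^13 = 1, and the only element of order dividing gcd(13, 58) = 1 is 1, so u = v.
With h(0) = 0 this makes h injective on all of ℤ_{59}, hence bijective (finite equal-size domain and codomain). In particular h is injective.
Since h is injective, we find the preimage of 41. The inverse of x ↦ x^13 on (ℤ_{59})^× is x ↦ x^9, because 13·9 = 117 = 2·58 + 1 ≡ 1 (mod 58) and x^{58} = 1 for x ≠ 0 (Fermat). So h⁻¹(41) = 41^9 mod 59.
Repeated squaring mod 59: 41^1 ≡ 41, 41^2 ≡ 41² = 1681 ≡ 29, 41^4 ≡ 29² = 841 ≡ 15, 41^8 ≡ 15² = 225 ≡ 48. Since 9 = 8 + 1, 41^9 ≡ 48·41: 48·41 = 1968 ≡ 21. So 41^9 ≡ 21 (mod 59).
Hence h⁻¹(41) = 21.

21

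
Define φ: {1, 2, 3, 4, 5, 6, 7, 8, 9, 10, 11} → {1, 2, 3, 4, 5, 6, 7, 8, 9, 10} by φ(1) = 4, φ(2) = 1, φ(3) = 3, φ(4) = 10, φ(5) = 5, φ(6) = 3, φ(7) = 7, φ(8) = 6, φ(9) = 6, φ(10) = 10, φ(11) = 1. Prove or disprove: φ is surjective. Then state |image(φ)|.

No element maps to 2, so φ is not surjective.
The image of φ is {1, 3, 4, 5, 6, 7, 10}, which has 7 elements.

7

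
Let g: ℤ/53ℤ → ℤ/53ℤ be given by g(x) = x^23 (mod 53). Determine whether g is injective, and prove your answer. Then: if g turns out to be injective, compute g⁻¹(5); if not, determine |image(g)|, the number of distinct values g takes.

41

Since 53 is prime, the nonzero elements of ℤ/53ℤ form a cyclic group of order 52.
As gcd(23, 52) = 1, raising to the 23rd power is a bijection on this group: if a^23 ≡ b^23 then (ab^{−1})^23 = 1, and the only element of order dividing gcd(23, 52) = 1 is 1, so a = b.
With g(0) = 0 this makes g injective on all of ℤ/53ℤ, hence bijective (finite equal-size domain and codomain). In particular g is injective.
Since g is injective, we find the preimage of 5. The inverse of x ↦ x^23 on (ℤ/53ℤ)^× is x ↦ x^43, because 23·43 = 989 = 19·52 + 1 ≡ 1 (mod 52) and x^{52} = 1 for x ≠ 0 (Fermat). So g⁻¹(5) = 5^43 mod 53.
Repeated squaring mod 53: 5^1 ≡ 5, 5^2 ≡ 5² = 25, 5^4 ≡ 25² = 625 ≡ 42, 5^8 ≡ 42² = 1764 ≡ 15, 5^16 ≡ 15² = 225 ≡ 13, 5^32 ≡ 13² = 169 ≡ 10. Since 43 = 32 + 8 + 2 + 1, 5^43 ≡ 10·15·25·5: 10·15 = 150 ≡ 44, then 44·25 = 1100 ≡ 40, then 40·5 = 200 ≡ 41. So 5^43 ≡ 41 (mod 53).
Hence g⁻¹(5) = 41.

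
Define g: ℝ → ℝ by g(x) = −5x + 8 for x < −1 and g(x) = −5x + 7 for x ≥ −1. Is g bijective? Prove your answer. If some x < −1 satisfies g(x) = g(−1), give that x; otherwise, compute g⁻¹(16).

-8/5

Both pieces are strictly decreasing (slopes −5 and −5), so each is injective on its own interval.
The left piece maps (−∞, −1) onto (13, ∞); the right piece maps [−1, ∞) onto (−∞, 12].
The images leave a gap (13 has no preimage), so g is not surjective, hence not bijective.
Because the two images are disjoint, no x < −1 has g(x) = g(−1), so we compute g⁻¹(16): 16 lies in (13, ∞), so solve −5x + 8 = 16: x = (16 − 8)/(−5) = −8/5.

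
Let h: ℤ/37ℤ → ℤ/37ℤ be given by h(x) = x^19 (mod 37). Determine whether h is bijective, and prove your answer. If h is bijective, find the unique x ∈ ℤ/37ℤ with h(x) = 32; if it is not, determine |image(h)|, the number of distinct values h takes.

5

Since 37 is prime, the nonzero elements of ℤ/37ℤ form a cyclic group of order 36.
As gcd(19, 36) = 1, raising to the 19th power is a bijection on this group: if x_1^19 ≡ x_2^19 then (x_1x_2^{−1})^19 = 1, and the only element of order dividing gcd(19, 36) = 1 is 1, so x_1 = x_2.
With h(0) = 0 this makes h injective on all of ℤ/37ℤ, hence bijective (finite equal-size domain and codomain). In particular h is bijective.
Since h is bijective, we find the preimage of 32. The inverse of x ↦ x^19 on (ℤ/37ℤ)^× is x ↦ x^19, because 19·19 = 361 = 10·36 + 1 ≡ 1 (mod 36) and x^{36} = 1 for x ≠ 0 (Fermat). So h⁻¹(32) = 32^19 mod 37.
Repeated squaring mod 37: 32^1 ≡ 32, 32^2 ≡ 32² = 1024 ≡ 25, 32^4 ≡ 25² = 625 ≡ 33, 32^8 ≡ 33² = 1089 ≡ 16, 32^16 ≡ 16² = 256 ≡ 34. Since 19 = 16 + 2 + 1, 32^19 ≡ 34·25·32: 34·25 = 850 ≡ 36, then 36·32 = 1152 ≡ 5. So 32^19 ≡ 5 (mod 37).
Hence h⁻¹(32) = 5.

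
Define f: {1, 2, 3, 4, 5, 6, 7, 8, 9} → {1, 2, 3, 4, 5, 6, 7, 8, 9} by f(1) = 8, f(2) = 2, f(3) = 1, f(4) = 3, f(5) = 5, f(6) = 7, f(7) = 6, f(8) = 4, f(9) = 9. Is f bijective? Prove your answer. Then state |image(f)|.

The values 8, 2, 1, 3, 5, 7, 6, 4, 9 are a permutation of {1, 2, 3, 4, 5, 6, 7, 8, 9}: each element appears exactly once.
So f is injective and surjective, hence bijective.
The image of f is {1, 2, 3, 4, 5, 6, 7, 8, 9}, which has 9 elements.

9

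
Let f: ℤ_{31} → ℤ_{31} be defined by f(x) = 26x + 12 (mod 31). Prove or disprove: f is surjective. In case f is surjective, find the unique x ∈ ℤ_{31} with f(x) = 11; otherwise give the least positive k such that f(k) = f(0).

25

By definition, surjectivity means every element of the codomain has a preimage under f.
Since gcd(26, 31) = 1, 26 is invertible modulo 31. Euclid's algorithm: 31 = 1·26 + 5, 26 = 5·5 + 1; back-substituting gives 1 = 6·26 − 5·31, so 26⁻¹ ≡ 6 (mod 31).
Then y ↦ 6(y − 12) is a two-sided inverse to f, so every y ∈ ℤ_{31} has a preimage.
So f is surjective.
Since f is surjective, we find f⁻¹(11): we need 26x ≡ 11 − 12 ≡ 30 (mod 31). Using 26⁻¹ = 6: x ≡ 6·30 = 180 = 5·31 + 25, so x = 25.
Check: f(25) = 26·25 + 12 = 662 = 21·31 + 11 ≡ 11 (mod 31).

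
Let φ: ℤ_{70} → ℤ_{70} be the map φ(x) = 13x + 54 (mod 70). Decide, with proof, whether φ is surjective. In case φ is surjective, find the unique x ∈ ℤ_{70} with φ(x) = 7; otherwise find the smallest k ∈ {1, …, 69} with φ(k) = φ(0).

61

Since gcd(13, 70) = 1, 13 is invertible modulo 70. Euclid's algorithm: 70 = 5·13 + 5, 13 = 2·5 + 3, 5 = 1·3 + 2, 3 = 1·2 + 1; back-substituting gives 1 = 27·13 − 5·70, so 13⁻¹ ≡ 27 (mod 70).
For any y ∈ ℤ_{70}, x = 27(y − 54) mod 70 satisfies φ(x) = 13·27(y − 54) + 54 ≡ y (since 13·27 ≡ 1 mod 70). So every y has a preimage.
Thus φ is surjective.
Since φ is surjective, we compute φ⁻¹(7): solve 13x + 54 ≡ 7 (mod 70), i.e. 13x ≡ 23 (mod 70).
Multiplying by 13⁻¹ = 27 gives x ≡ 27·23 = 621 = 8·70 + 61 ≡ 61 (mod 70).
Check: φ(61) = 13·61 + 54 = 847 = 12·70 + 7 ≡ 7 (mod 70).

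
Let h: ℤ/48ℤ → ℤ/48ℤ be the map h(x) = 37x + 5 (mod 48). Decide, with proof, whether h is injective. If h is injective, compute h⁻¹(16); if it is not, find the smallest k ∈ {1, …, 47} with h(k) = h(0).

47

Suppose h(u) = h(v) in ℤ/48ℤ. Then 37u + 5 ≡ 37v + 5 (mod 48), thus 37(u − v) ≡ 0 (mod 48).
Since gcd(37, 48) = 1, 37 is invertible modulo 48, so u − v ≡ 0 (mod 48), i.e. u = v.
Therefore h is injective.
We now compute 37⁻¹ mod 48 explicitly. Euclid's algorithm: 48 = 1·37 + 11, 37 = 3·11 + 4, 11 = 2·4 + 3, 4 = 1·3 + 1; back-substituting gives 1 = 13·37 − 10·48, so 37⁻¹ ≡ 13 (mod 48).
Since h is injective, we compute h⁻¹(16): solve 37x + 5 ≡ 16 (mod 48), i.e. 37x ≡ 11 (mod 48).
Multiplying by 37⁻¹ = 13 gives x ≡ 13·11 = 143 = 2·48 + 47 ≡ 47 (mod 48).
Check: h(47) = 37·47 + 5 = 1744 = 36·48 + 16 ≡ 16 (mod 48).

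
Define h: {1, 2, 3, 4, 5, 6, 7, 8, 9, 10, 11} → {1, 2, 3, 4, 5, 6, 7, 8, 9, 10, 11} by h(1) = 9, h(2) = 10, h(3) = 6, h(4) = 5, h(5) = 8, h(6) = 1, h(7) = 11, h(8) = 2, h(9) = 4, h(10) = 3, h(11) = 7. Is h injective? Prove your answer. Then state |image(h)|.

The values h(1), …, h(11) are 9, 10, 6, 5, 8, 1, 11, 2, 4, 3, 7 — all distinct.
So h(x_1) = h(x_2) only when x_1 = x_2, and h is injective.
The image of h is {1, 2, 3, 4, 5, 6, 7, 8, 9, 10, 11}, which has 11 elements.

11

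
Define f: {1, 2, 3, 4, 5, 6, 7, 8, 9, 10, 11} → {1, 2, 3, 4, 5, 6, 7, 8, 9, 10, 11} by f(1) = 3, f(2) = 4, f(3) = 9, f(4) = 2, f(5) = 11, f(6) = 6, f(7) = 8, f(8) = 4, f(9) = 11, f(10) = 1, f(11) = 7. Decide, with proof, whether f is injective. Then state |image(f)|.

f(2) = 4 = f(8) with 2 ≠ 8, so f is not injective.
The image of f is {1, 2, 3, 4, 6, 7, 8, 9, 11}, which has 9 elements.

9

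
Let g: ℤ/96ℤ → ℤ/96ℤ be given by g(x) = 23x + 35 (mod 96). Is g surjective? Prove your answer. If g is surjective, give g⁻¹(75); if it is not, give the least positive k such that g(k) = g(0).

Since gcd(23, 96) = 1, 23 is invertible modulo 96. Euclid's algorithm: 96 = 4·23 + 4, 23 = 5·4 + 3, 4 = 1·3 + 1; back-substituting gives 1 = 71·23 − 17·96, so 23⁻¹ ≡ 71 (mod 96).
Then y ↦ 71(y − 35) is a two-sided inverse to g, so every y ∈ ℤ/96ℤ has a preimage.
So g is surjective.
Since g is surjective, we compute g⁻¹(75): solve 23x + 35 ≡ 75 (mod 96), i.e. 23x ≡ 40 (mod 96).
Multiplying by 23⁻¹ = 71 gives x ≡ 71·40 = 2840 = 29·96 + 56 ≡ 56 (mod 96).
Check: g(56) = 23·56 + 35 = 1323 = 13·96 + 75 ≡ 75 (mod 96).

56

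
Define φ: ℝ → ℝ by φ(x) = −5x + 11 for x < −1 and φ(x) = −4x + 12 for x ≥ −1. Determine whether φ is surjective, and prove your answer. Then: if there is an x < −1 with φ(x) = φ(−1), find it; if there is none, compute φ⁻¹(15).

-3/4

Both pieces are strictly decreasing (slopes −5 and −4), so each is injective on its own interval.
The left piece maps (−∞, −1) onto (16, ∞); the right piece maps [−1, ∞) onto (−∞, 16].
These images together cover ℝ, so φ is surjective.
Because the two images are disjoint, no x < −1 has φ(x) = φ(−1), so we compute φ⁻¹(15): 15 lies in (−∞, 16], so solve −4x + 12 = 15: x = (15 − 12)/(−4) = −3/4.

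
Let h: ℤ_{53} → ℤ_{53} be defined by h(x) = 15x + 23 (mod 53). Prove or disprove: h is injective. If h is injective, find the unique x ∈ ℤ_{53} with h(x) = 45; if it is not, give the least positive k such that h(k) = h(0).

5

Suppose h(x_1) = h(x_2) in ℤ_{53}. Then 15x_1 + 23 ≡ 15x_2 + 23 (mod 53), thus 15(x_1 − x_2) ≡ 0 (mod 53).
Since gcd(15, 53) = 1, 15 is invertible modulo 53, therefore x_1 − x_2 ≡ 0 (mod 53), i.e. x_1 = x_2.
So h is injective.
We now compute 15⁻¹ mod 53 explicitly. Euclid's algorithm: 53 = 3·15 + 8, 15 = 1·8 + 7, 8 = 1·7 + 1; back-substituting gives 1 = 46·15 − 13·53, so 15⁻¹ ≡ 46 (mod 53).
Since h is injective, we find h⁻¹(45): we need 15x ≡ 45 − 23 ≡ 22 (mod 53). Using 15⁻¹ = 46: x ≡ 46·22 = 1012 = 19·53 + 5, so x = 5.
Check: h(5) = 15·5 + 23 = 98 = 1·53 + 45 ≡ 45 (mod 53).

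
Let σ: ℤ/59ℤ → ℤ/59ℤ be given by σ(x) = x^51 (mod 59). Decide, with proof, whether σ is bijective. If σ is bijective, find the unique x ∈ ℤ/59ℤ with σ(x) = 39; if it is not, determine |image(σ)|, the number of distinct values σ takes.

8

Since 59 is prime, the nonzero elements of ℤ/59ℤ form a cyclic group of order 58.
As gcd(51, 58) = 1, raising to the 51st power is a bijection on this group: if u^51 ≡ v^51 then (uv^{−1})^51 = 1, and the only element of order dividing gcd(51, 58) = 1 is 1, so u = v.
With σ(0) = 0 this makes σ injective on all of ℤ/59ℤ, hence bijective (finite equal-size domain and codomain). In particular σ is bijective.
Since σ is bijective, we find the preimage of 39. The inverse of x ↦ x^51 on (ℤ/59ℤ)^× is x ↦ x^33, because 51·33 = 1683 = 29·58 + 1 ≡ 1 (mod 58) and x^{58} = 1 for x ≠ 0 (Fermat). So σ⁻¹(39) = 39^33 mod 59.
Repeated squaring mod 59: 39^1 ≡ 39, 39^2 ≡ 39² = 1521 ≡ 46, 39^4 ≡ 46² = 2116 ≡ 51, 39^8 ≡ 51² = 2601 ≡ 5, 39^16 ≡ 5² = 25, 39^32 ≡ 25² = 625 ≡ 35. Since 33 = 32 + 1, 39^33 ≡ 35·39: 35·39 = 1365 ≡ 8. So 39^33 ≡ 8 (mod 59).
Hence σ⁻¹(39) = 8.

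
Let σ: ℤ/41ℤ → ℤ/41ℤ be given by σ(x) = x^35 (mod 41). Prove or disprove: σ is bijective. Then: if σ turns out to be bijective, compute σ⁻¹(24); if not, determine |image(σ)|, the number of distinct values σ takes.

9

σ(3): Repeated squaring mod 41: 3^1 ≡ 3, 3^2 ≡ 3² = 9, 3^4 ≡ 9² = 81 ≡ 40, 3^8 ≡ 40² = 1600 ≡ 1, 3^16 ≡ 1² = 1, 3^32 ≡ 1² = 1. Since 35 = 32 + 2 + 1, 3^35 ≡ 1·9·3: 1·9 = 9, then 9·3 = 27. So 3^35 ≡ 27 (mod 41).
σ(7): Repeated squaring mod 41: 7^1 ≡ 7, 7^2 ≡ 7² = 49 ≡ 8, 7^4 ≡ 8² = 64 ≡ 23, 7^8 ≡ 23² = 529 ≡ 37, 7^16 ≡ 37² = 1369 ≡ 16, 7^32 ≡ 16² = 256 ≡ 10. Since 35 = 32 + 2 + 1, 7^35 ≡ 10·8·7: 10·8 = 80 ≡ 39, then 39·7 = 273 ≡ 27. So 7^35 ≡ 27 (mod 41).
So σ(3) = σ(7) = 27 while 3 ≠ 7, so σ is not injective, hence not bijective.
Since σ is not bijective, we determine |image(σ)|. Computing x^35 mod 41 for each x (by repeated squaring, reducing mod 41 at every step), the values σ(0), σ(1), …, σ(40) are: 0, 1, 9, 27, 40, 32, 38, 27, 32, 32, 1, 14, 14, 27, 38, 3, 1, 38, 1, 38, 9, 32, 3, 40, 3, 40, 38, 3, 14, 27, 27, 40, 9, 9, 14, 3, 9, 1, 14, 32, 40.
The distinct values are {0, 1, 3, 9, 14, 27, 32, 38, 40}; there are 9 of them.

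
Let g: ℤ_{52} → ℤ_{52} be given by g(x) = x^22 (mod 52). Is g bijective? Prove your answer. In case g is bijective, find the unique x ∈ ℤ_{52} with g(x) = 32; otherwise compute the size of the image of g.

g(12): Repeated squaring mod 52: 12^1 ≡ 12, 12^2 ≡ 12² = 144 ≡ 40, 12^4 ≡ 40² = 1600 ≡ 40, 12^8 ≡ 40² = 1600 ≡ 40, 12^16 ≡ 40² = 1600 ≡ 40. Since 22 = 16 + 4 + 2, 12^22 ≡ 40·40·40: 40·40 = 1600 ≡ 40, then 40·40 = 1600 ≡ 40. So 12^22 ≡ 40 (mod 52).
g(14): Repeated squaring mod 52: 14^1 ≡ 14, 14^2 ≡ 14² = 196 ≡ 40, 14^4 ≡ 40² = 1600 ≡ 40, 14^8 ≡ 40² = 1600 ≡ 40, 14^16 ≡ 40² = 1600 ≡ 40. Since 22 = 16 + 4 + 2, 14^22 ≡ 40·40·40: 40·40 = 1600 ≡ 40, then 40·40 = 1600 ≡ 40. So 14^22 ≡ 40 (mod 52).
So g(12) = g(14) = 40 while 12 ≠ 14, thus g is not injective, hence not bijective.
Since g is not bijective, we determine |image(g)|. Computing x^22 mod 52 for each x (by repeated squaring, reducing mod 52 at every step), the values g(0), g(1), …, g(51) are: 0, 1, 36, 29, 48, 25, 4, 17, 12, 9, 16, 49, 40, 13, 40, 49, 16, 9, 12, 17, 4, 25, 48, 29, 36, 1, 0, 1, 36, 29, 48, 25, 4, 17, 12, 9, 16, 49, 40, 13, 40, 49, 16, 9, 12, 17, 4, 25, 48, 29, 36, 1.
The distinct values are {0, 1, 4, 9, 12, 13, 16, 17, 25, 29, 36, 40, 48, 49}; there are 14 of them.

14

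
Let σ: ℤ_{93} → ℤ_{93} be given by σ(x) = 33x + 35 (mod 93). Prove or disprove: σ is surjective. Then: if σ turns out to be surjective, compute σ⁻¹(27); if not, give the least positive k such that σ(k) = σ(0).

31

By definition, surjectivity means every element of the codomain has a preimage under σ.
Since gcd(33, 93) = 3, we have 33x ≡ 0 (mod 3) for all x, so σ(x) ≡ 2 (mod 3).
But 0 ≢ 2 (mod 3), so 0 ∈ ℤ_{93} has no preimage. Therefore σ is not surjective.
Since σ is not surjective, we find the least positive k with σ(k) = σ(0): this means 33k ≡ 0 (mod 93), i.e. 93 ∣ 33k. Since gcd(33, 93) = 3, dividing through by 3 this holds exactly when 31 ∣ 11k, and as gcd(11, 31) = 1, exactly when 31 ∣ k.
The smallest positive such k is 31.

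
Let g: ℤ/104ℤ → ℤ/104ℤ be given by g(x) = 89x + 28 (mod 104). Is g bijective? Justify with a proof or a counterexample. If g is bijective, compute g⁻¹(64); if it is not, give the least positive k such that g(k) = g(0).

Suppose g(u) = g(v) in ℤ/104ℤ. Then 89u + 28 ≡ 89v + 28 (mod 104), hence 89(u − v) ≡ 0 (mod 104).
Since gcd(89, 104) = 1, 89 is invertible modulo 104, hence u − v ≡ 0 (mod 104), i.e. u = v.
We now compute 89⁻¹ mod 104 explicitly. Euclid's algorithm: 104 = 1·89 + 15, 89 = 5·15 + 14, 15 = 1·14 + 1; back-substituting gives 1 = 97·89 − 83·104, so 89⁻¹ ≡ 97 (mod 104).
Then y ↦ 97(y − 28) is a two-sided inverse to g, so every y ∈ ℤ/104ℤ has a preimage.
Thus g is bijective.
Since g is bijective, we find g⁻¹(64): we need 89x ≡ 64 − 28 ≡ 36 (mod 104). Using 89⁻¹ = 97: x ≡ 97·36 = 3492 = 33·104 + 60, so x = 60.
Check: g(60) = 89·60 + 28 = 5368 = 51·104 + 64 ≡ 64 (mod 104).

60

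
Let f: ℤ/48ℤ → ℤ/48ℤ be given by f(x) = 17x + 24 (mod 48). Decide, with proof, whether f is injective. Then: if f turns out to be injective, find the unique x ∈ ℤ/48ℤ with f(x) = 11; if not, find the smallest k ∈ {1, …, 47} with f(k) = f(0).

By definition, injectivity means: for all u, v in the domain, f(u) = f(v) implies u = v.
Suppose f(u) = f(v) in ℤ/48ℤ. Then 17u + 24 ≡ 17v + 24 (mod 48), hence 17(u − v) ≡ 0 (mod 48).
Since gcd(17, 48) = 1, 17 is invertible modulo 48, so u − v ≡ 0 (mod 48), i.e. u = v.
So f is injective.
We now compute 17⁻¹ mod 48 explicitly. Euclid's algorithm: 48 = 2·17 + 14, 17 = 1·14 + 3, 14 = 4·3 + 2, 3 = 1·2 + 1; back-substituting gives 1 = 17·17 − 6·48, so 17⁻¹ ≡ 17 (mod 48).
Since f is injective, we compute f⁻¹(11): solve 17x + 24 ≡ 11 (mod 48), i.e. 17x ≡ 35 (mod 48).
Multiplying by 17⁻¹ = 17 gives x ≡ 17·35 = 595 = 12·48 + 19 ≡ 19 (mod 48).
Check: f(19) = 17·19 + 24 = 347 = 7·48 + 11 ≡ 11 (mod 48).

19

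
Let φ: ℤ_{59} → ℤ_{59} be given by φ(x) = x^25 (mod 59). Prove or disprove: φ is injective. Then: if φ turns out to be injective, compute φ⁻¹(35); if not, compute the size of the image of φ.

12

Since 59 is prime, the nonzero elements of ℤ_{59} form a cyclic group of order 58.
As gcd(25, 58) = 1, raising to the 25th power is a bijection on this group: if s^25 ≡ t^25 then (st^{−1})^25 = 1, and the only element of order dividing gcd(25, 58) = 1 is 1, so s = t.
With φ(0) = 0 this makes φ injective on all of ℤ_{59}, hence bijective (finite equal-size domain and codomain). In particular φ is injective.
Since φ is injective, we find the preimage of 35. The inverse of x ↦ x^25 on (ℤ_{59})^× is x ↦ x^7, because 25·7 = 175 = 3·58 + 1 ≡ 1 (mod 58) and x^{58} = 1 for x ≠ 0 (Fermat). So φ⁻¹(35) = 35^7 mod 59.
Repeated squaring mod 59: 35^1 ≡ 35, 35^2 ≡ 35² = 1225 ≡ 45, 35^4 ≡ 45² = 2025 ≡ 19. Since 7 = 4 + 2 + 1, 35^7 ≡ 19·45·35: 19·45 = 855 ≡ 29, then 29·35 = 1015 ≡ 12. So 35^7 ≡ 12 (mod 59).
Hence φ⁻¹(35) = 12.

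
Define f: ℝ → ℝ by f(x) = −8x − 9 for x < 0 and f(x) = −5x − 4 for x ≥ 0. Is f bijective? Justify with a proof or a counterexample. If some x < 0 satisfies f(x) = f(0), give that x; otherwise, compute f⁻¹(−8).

Both pieces are strictly decreasing (slopes −8 and −5), so each is injective on its own interval.
The left piece maps (−∞, 0) onto (−9, ∞); the right piece maps [0, ∞) onto (−∞, −4].
These images overlap. In particular f(0) = −4 (right piece), and solving −8x − 9 = −4 on the left piece gives x = −5/8 < 0.
So f(−5/8) = f(0) with −5/8 ≠ 0, and f is not injective, hence not bijective. This x = −5/8 is the requested value below 0.

-5/8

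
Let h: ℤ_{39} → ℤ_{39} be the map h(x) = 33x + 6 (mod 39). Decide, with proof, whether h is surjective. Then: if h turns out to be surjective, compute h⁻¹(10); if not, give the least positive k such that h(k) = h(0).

13

Since gcd(33, 39) = 3, we have 33x ≡ 0 (mod 3) for all x, so h(x) ≡ 0 (mod 3).
But 1 ≢ 0 (mod 3), so 1 ∈ ℤ_{39} has no preimage. Therefore h is not surjective.
Since h is not surjective, we find the least positive k with h(k) = h(0): this means 33k ≡ 0 (mod 39), i.e. 39 ∣ 33k. Since gcd(33, 39) = 3, dividing through by 3 this holds exactly when 13 ∣ 11k, and as gcd(11, 13) = 1, exactly when 13 ∣ k.
The smallest positive such k is 13.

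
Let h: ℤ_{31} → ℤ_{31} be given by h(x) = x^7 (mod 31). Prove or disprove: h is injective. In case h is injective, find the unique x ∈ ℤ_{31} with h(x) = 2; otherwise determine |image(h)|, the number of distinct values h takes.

Since 31 is prime, the nonzero elements of ℤ_{31} form a cyclic group of order 30.
As gcd(7, 30) = 1, raising to the 7th power is a bijection on this group: if a^7 ≡ b^7 then (ab^{−1})^7 = 1, and the only element of order dividing gcd(7, 30) = 1 is 1, so a = b.
With h(0) = 0 this makes h injective on all of ℤ_{31}, hence bijective (finite equal-size domain and codomain). In particular h is injective.
Since h is injective, we find the preimage of 2. The inverse of x ↦ x^7 on (ℤ_{31})^× is x ↦ x^13, because 7·13 = 91 = 3·30 + 1 ≡ 1 (mod 30) and x^{30} = 1 for x ≠ 0 (Fermat). So h⁻¹(2) = 2^13 mod 31.
Repeated squaring mod 31: 2^1 ≡ 2, 2^2 ≡ 2² = 4, 2^4 ≡ 4² = 16, 2^8 ≡ 16² = 256 ≡ 8. Since 13 = 8 + 4 + 1, 2^13 ≡ 8·16·2: 8·16 = 128 ≡ 4, then 4·2 = 8. So 2^13 ≡ 8 (mod 31).
Hence h⁻¹(2) = 8.

8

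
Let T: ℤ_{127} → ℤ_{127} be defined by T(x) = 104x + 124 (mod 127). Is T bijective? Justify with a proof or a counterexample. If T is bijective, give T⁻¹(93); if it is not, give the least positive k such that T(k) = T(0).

If T(u) = T(v), then 104u ≡ 104v (mod 127). Because gcd(104, 127) = 1, we may cancel 104 to get u ≡ v (mod 127).
We now compute 104⁻¹ mod 127 explicitly. Euclid's algorithm: 127 = 1·104 + 23, 104 = 4·23 + 12, 23 = 1·12 + 11, 12 = 1·11 + 1; back-substituting gives 1 = 11·104 − 9·127, so 104⁻¹ ≡ 11 (mod 127).
Then y ↦ 11(y − 124) is a two-sided inverse to T, so every y ∈ ℤ_{127} has a preimage.
Hence T is bijective.
Since T is bijective, we compute T⁻¹(93): solve 104x + 124 ≡ 93 (mod 127), i.e. 104x ≡ 96 (mod 127).
Multiplying by 104⁻¹ = 11 gives x ≡ 11·96 = 1056 = 8·127 + 40 ≡ 40 (mod 127).
Check: T(40) = 104·40 + 124 = 4284 = 33·127 + 93 ≡ 93 (mod 127).

40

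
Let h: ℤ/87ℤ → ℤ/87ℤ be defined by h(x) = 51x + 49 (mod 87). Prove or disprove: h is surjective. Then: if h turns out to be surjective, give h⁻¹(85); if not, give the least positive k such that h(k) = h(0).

Since gcd(51, 87) = 3, we have 51x ≡ 0 (mod 3) for all x, so h(x) ≡ 1 (mod 3).
But 0 ≢ 1 (mod 3), so 0 ∈ ℤ/87ℤ has no preimage. Thus h is not surjective.
Since h is not surjective, we find the least positive k with h(k) = h(0): this means 51k ≡ 0 (mod 87), i.e. 87 ∣ 51k. Since gcd(51, 87) = 3, dividing through by 3 this holds exactly when 29 ∣ 17k, and as gcd(17, 29) = 1, exactly when 29 ∣ k.
The smallest positive such k is 29.

29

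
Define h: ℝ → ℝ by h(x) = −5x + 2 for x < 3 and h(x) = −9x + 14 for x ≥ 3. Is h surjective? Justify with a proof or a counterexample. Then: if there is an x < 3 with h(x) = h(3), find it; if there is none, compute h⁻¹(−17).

31/9

Both pieces are strictly decreasing (slopes −5 and −9), so each is injective on its own interval.
The left piece maps (−∞, 3) onto (−13, ∞); the right piece maps [3, ∞) onto (−∞, −13].
These images together cover ℝ, so h is surjective.
Because the two images are disjoint, no x < 3 has h(x) = h(3), so we compute h⁻¹(−17): −17 lies in (−∞, −13], so solve −9x + 14 = −17: x = (−17 − 14)/(−9) = 31/9.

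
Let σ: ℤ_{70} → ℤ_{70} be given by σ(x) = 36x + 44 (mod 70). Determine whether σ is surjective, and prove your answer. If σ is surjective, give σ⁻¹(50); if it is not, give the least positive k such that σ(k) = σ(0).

35

Recall that surjectivity means every element of the codomain has a preimage under σ.
Since gcd(36, 70) = 2, we have 36x ≡ 0 (mod 2) for all x, so σ(x) ≡ 0 (mod 2).
But 1 ≢ 0 (mod 2), so 1 ∈ ℤ_{70} has no preimage. Hence σ is not surjective.
Since σ is not surjective, we find the least positive k with σ(k) = σ(0): this means 36k ≡ 0 (mod 70), i.e. 70 ∣ 36k. Since gcd(36, 70) = 2, dividing through by 2 this holds exactly when 35 ∣ 18k, and as gcd(18, 35) = 1, exactly when 35 ∣ k.
The smallest positive such k is 35.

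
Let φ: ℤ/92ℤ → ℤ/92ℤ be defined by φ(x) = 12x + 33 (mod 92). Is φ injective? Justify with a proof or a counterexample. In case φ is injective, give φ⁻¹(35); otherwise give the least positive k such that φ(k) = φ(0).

23

We have gcd(12, 92) = 4 > 1. Taking a = 0 and b = 23: φ(0) = 33 and φ(23) = 12·23 + 33 = 309 ≡ 33 (mod 92).
So φ(0) = φ(23) while 0 ≠ 23, therefore φ is not injective.
Since φ is not injective, we find the least positive k with φ(k) = φ(0): this means 12k ≡ 0 (mod 92), i.e. 92 ∣ 12k. Since gcd(12, 92) = 4, dividing through by 4 this holds exactly when 23 ∣ 3k, and as gcd(3, 23) = 1, exactly when 23 ∣ k.
The smallest positive such k is 23.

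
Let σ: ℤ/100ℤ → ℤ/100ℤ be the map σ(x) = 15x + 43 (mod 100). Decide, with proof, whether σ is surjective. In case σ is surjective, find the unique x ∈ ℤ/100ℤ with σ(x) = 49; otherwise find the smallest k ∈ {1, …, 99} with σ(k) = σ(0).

Since gcd(15, 100) = 5, we have 15x ≡ 0 (mod 5) for all x, so σ(x) ≡ 3 (mod 5).
But 0 ≢ 3 (mod 5), so 0 ∈ ℤ/100ℤ has no preimage. Thus σ is not surjective.
Since σ is not surjective, we find the least positive k with σ(k) = σ(0): this means 15k ≡ 0 (mod 100), i.e. 100 ∣ 15k. Since gcd(15, 100) = 5, dividing through by 5 this holds exactly when 20 ∣ 3k, and as gcd(3, 20) = 1, exactly when 20 ∣ k.
The smallest positive such k is 20.

20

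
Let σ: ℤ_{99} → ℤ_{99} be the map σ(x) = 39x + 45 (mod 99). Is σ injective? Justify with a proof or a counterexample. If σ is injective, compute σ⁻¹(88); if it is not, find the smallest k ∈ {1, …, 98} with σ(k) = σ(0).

Recall: σ is injective when σ(s) = σ(t) forces s = t.
We have gcd(39, 99) = 3 > 1. Taking s = 0 and t = 33: σ(0) = 45 and σ(33) = 39·33 + 45 = 1332 ≡ 45 (mod 99).
So σ(0) = σ(33) while 0 ≠ 33, therefore σ is not injective.
Since σ is not injective, we find the least positive k with σ(k) = σ(0): this means 39k ≡ 0 (mod 99), i.e. 99 ∣ 39k. Since gcd(39, 99) = 3, dividing through by 3 this holds exactly when 33 ∣ 13k, and as gcd(13, 33) = 1, exactly when 33 ∣ k.
The smallest positive such k is 33.

33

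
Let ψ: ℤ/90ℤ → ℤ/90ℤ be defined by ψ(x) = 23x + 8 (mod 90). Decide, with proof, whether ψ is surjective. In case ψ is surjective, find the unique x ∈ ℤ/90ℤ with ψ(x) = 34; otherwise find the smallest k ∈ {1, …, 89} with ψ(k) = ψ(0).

52

Since gcd(23, 90) = 1, 23 is invertible modulo 90. Euclid's algorithm: 90 = 3·23 + 21, 23 = 1·21 + 2, 21 = 10·2 + 1; back-substituting gives 1 = 47·23 − 12·90, so 23⁻¹ ≡ 47 (mod 90).
For any y ∈ ℤ/90ℤ, x = 47(y − 8) mod 90 satisfies ψ(x) = 23·47(y − 8) + 8 ≡ y (since 23·47 ≡ 1 mod 90). So every y has a preimage.
So ψ is surjective.
Since ψ is surjective, we compute ψ⁻¹(34): solve 23x + 8 ≡ 34 (mod 90), i.e. 23x ≡ 26 (mod 90).
Multiplying by 23⁻¹ = 47 gives x ≡ 47·26 = 1222 = 13·90 + 52 ≡ 52 (mod 90).
Check: ψ(52) = 23·52 + 8 = 1204 = 13·90 + 34 ≡ 34 (mod 90).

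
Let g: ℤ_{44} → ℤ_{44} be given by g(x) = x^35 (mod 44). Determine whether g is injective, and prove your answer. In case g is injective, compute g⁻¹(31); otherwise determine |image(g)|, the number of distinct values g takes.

g(1) = 1^35 = 1.
g(5): Repeated squaring mod 44: 5^1 ≡ 5, 5^2 ≡ 5² = 25, 5^4 ≡ 25² = 625 ≡ 9, 5^8 ≡ 9² = 81 ≡ 37, 5^16 ≡ 37² = 1369 ≡ 5, 5^32 ≡ 5² = 25. Since 35 = 32 + 2 + 1, 5^35 ≡ 25·25·5: 25·25 = 625 ≡ 9, then 9·5 = 45 ≡ 1. So 5^35 ≡ 1 (mod 44).
So g(1) = g(5) = 1 while 1 ≠ 5, so g is not injective.
Since g is not injective, we determine |image(g)|. Computing x^35 mod 44 for each x (by repeated squaring, reducing mod 44 at every step), the values g(0), g(1), …, g(43) are: 0, 1, 32, 23, 12, 1, 32, 43, 32, 1, 32, 11, 12, 21, 12, 23, 12, 21, 32, 43, 12, 21, 0, 23, 32, 1, 12, 23, 32, 21, 32, 23, 32, 33, 12, 43, 12, 1, 12, 43, 32, 21, 12, 43.
The distinct values are {0, 1, 11, 12, 21, 23, 32, 33, 43}; there are 9 of them.

9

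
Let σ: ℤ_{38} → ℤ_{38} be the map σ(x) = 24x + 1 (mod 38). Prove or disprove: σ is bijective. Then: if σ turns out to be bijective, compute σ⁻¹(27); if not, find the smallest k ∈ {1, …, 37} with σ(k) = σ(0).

We have gcd(24, 38) = 2 > 1. Taking s = 0 and t = 19: σ(0) = 1 and σ(19) = 24·19 + 1 = 457 ≡ 1 (mod 38).
So σ(0) = σ(19) while 0 ≠ 19, thus σ is not injective, hence not bijective.
Since σ is not bijective, we find the least positive k with σ(k) = σ(0): this means 24k ≡ 0 (mod 38), i.e. 38 ∣ 24k. Since gcd(24, 38) = 2, dividing through by 2 this holds exactly when 19 ∣ 12k, and as gcd(12, 19) = 1, exactly when 19 ∣ k.
The smallest positive such k is 19.

19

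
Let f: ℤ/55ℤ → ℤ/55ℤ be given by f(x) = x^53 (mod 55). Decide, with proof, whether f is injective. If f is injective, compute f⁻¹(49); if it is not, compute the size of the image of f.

14

Computing x^53 mod 55 for each x (by repeated squaring, reducing mod 55 at every step), the values f(0), f(1), …, f(54) are: 0, 1, 52, 38, 9, 15, 51, 2, 28, 14, 10, 11, 12, 8, 49, 20, 26, 7, 13, 39, 25, 21, 22, 23, 19, 5, 31, 37, 18, 24, 50, 36, 32, 33, 34, 30, 16, 42, 48, 29, 35, 6, 47, 43, 44, 45, 41, 27, 53, 4, 40, 46, 17, 3, 54.
Every element of ℤ/55ℤ appears exactly once in this list, so f is a bijection, and in particular injective.
Since f is injective, we read off the preimage of 49 from the same table: f(14) = 49, so f⁻¹(49) = 14.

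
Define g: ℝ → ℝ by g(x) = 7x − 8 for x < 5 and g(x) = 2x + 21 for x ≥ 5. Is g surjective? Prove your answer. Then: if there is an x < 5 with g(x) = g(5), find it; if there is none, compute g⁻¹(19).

Both pieces are strictly increasing (slopes 7 and 2), so each is injective on its own interval.
The left piece maps (−∞, 5) onto (−∞, 27); the right piece maps [5, ∞) onto [31, ∞).
The union (−∞, 27) ∪ [31, ∞) omits the interval between 27 and 31; in particular 27 has no preimage. So g is not surjective.
Because the two images are disjoint, no x < 5 has g(x) = g(5), so we compute g⁻¹(19): 19 lies in (−∞, 27), so solve 7x − 8 = 19: x = (19 + 8)/7 = 27/7.

27/7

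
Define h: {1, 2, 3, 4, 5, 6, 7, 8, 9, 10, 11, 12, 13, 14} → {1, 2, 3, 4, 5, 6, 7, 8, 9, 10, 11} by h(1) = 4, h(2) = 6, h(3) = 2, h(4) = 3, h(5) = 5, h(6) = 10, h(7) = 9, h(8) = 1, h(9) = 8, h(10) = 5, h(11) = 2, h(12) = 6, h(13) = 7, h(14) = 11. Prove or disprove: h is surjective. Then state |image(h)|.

Every element of the codomain has a preimage: 1 = h(8), 2 = h(3), 3 = h(4), 4 = h(1), 5 = h(5), 6 = h(2), 7 = h(13), 8 = h(9), 9 = h(7), 10 = h(6), 11 = h(14).
So h is surjective.
The image of h is {1, 2, 3, 4, 5, 6, 7, 8, 9, 10, 11}, which has 11 elements.

11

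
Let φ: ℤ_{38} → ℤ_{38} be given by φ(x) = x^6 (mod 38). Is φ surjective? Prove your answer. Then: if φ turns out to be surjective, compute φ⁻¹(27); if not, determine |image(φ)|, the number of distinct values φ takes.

8

φ(3): Repeated squaring mod 38: 3^1 ≡ 3, 3^2 ≡ 3² = 9, 3^4 ≡ 9² = 81 ≡ 5. Since 6 = 4 + 2, 3^6 ≡ 5·9: 5·9 = 45 ≡ 7. So 3^6 ≡ 7 (mod 38).
φ(5): Repeated squaring mod 38: 5^1 ≡ 5, 5^2 ≡ 5² = 25, 5^4 ≡ 25² = 625 ≡ 17. Since 6 = 4 + 2, 5^6 ≡ 17·25: 17·25 = 425 ≡ 7. So 5^6 ≡ 7 (mod 38).
So φ(3) = φ(5) = 7 while 3 ≠ 5, hence φ is not injective.
A non-injective map from the 38-element set ℤ_{38} to itself takes at most 37 distinct values, so it cannot be surjective. Therefore φ is not surjective.
Since φ is not surjective, we determine |image(φ)|. Computing x^6 mod 38 for each x (by repeated squaring, reducing mod 38 at every step), the values φ(0), φ(1), …, φ(37) are: 0, 1, 26, 7, 30, 7, 30, 1, 20, 11, 30, 1, 20, 11, 26, 11, 26, 7, 20, 19, 20, 7, 26, 11, 26, 11, 20, 1, 30, 11, 20, 1, 30, 7, 30, 7, 26, 1.
The distinct values are {0, 1, 7, 11, 19, 20, 26, 30}; there are 8 of them.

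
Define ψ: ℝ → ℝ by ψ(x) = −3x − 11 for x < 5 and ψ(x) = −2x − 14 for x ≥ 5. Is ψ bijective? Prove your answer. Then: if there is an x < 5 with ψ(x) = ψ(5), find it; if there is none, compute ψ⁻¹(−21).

Both pieces are strictly decreasing (slopes −3 and −2), so each is injective on its own interval.
The left piece maps (−∞, 5) onto (−26, ∞); the right piece maps [5, ∞) onto (−∞, −24].
These images overlap. In particular ψ(5) = −24 (right piece), and solving −3x − 11 = −24 on the left piece gives x = 13/3 < 5.
So ψ(13/3) = ψ(5) with 13/3 ≠ 5, and ψ is not injective, hence not bijective. This x = 13/3 is the requested value below 5.

13/3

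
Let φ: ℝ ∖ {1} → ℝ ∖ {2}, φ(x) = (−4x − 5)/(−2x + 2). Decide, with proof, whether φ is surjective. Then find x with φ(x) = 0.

-5/4

For any y ≠ 2, solving y(−2x + 2) = −4x − 5 for x gives a well-defined x ≠ 1. So φ is surjective.
Solving φ(x) = 0: cross-multiplying gives −4x − 5 = 0(−2x + 2), which rearranges to −4x = 5, so x = −5/4.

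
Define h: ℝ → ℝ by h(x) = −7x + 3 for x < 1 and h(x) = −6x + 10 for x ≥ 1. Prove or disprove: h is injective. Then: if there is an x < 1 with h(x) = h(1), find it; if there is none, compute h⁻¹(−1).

-1/7

Both pieces are strictly decreasing (slopes −7 and −6), so each is injective on its own interval.
The left piece maps (−∞, 1) onto (−4, ∞); the right piece maps [1, ∞) onto (−∞, 4].
These images overlap. In particular h(1) = 4 (right piece), and solving −7x + 3 = 4 on the left piece gives x = −1/7 < 1.
So h(−1/7) = h(1) with −1/7 ≠ 1, and h is not injective. This x = −1/7 is the requested value below 1.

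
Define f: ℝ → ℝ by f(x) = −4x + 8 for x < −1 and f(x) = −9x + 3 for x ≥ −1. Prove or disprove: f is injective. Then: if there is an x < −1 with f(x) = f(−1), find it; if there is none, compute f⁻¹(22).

-7/2

Both pieces are strictly decreasing (slopes −4 and −9), so each is injective on its own interval.
The left piece maps (−∞, −1) onto (12, ∞); the right piece maps [−1, ∞) onto (−∞, 12].
These images are disjoint, so no value is attained by both pieces. Hence f is injective.
Because the two images are disjoint, no x < −1 has f(x) = f(−1), so we compute f⁻¹(22): 22 lies in (12, ∞), so solve −4x + 8 = 22: x = (22 − 8)/(−4) = −7/2.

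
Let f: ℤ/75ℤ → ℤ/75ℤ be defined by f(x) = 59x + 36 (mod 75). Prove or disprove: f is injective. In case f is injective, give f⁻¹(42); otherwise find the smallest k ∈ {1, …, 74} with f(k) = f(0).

Suppose f(a) = f(b) in ℤ/75ℤ. Then 59a + 36 ≡ 59b + 36 (mod 75), so 59(a − b) ≡ 0 (mod 75).
Since gcd(59, 75) = 1, 59 is invertible modulo 75, thus a − b ≡ 0 (mod 75), i.e. a = b.
Therefore f is injective.
We now compute 59⁻¹ mod 75 explicitly. Euclid's algorithm: 75 = 1·59 + 16, 59 = 3·16 + 11, 16 = 1·11 + 5, 11 = 2·5 + 1; back-substituting gives 1 = 14·59 − 11·75, so 59⁻¹ ≡ 14 (mod 75).
Since f is injective, we compute f⁻¹(42): solve 59x + 36 ≡ 42 (mod 75), i.e. 59x ≡ 6 (mod 75).
Multiplying by 59⁻¹ = 14 gives x ≡ 14·6 = 84 = 1·75 + 9 ≡ 9 (mod 75).
Check: f(9) = 59·9 + 36 = 567 = 7·75 + 42 ≡ 42 (mod 75).

9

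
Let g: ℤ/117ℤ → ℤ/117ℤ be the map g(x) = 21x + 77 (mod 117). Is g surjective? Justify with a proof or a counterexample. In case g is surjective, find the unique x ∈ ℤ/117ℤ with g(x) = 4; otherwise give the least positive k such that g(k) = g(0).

39

Since gcd(21, 117) = 3, we have 21x ≡ 0 (mod 3) for all x, so g(x) ≡ 2 (mod 3).
But 0 ≢ 2 (mod 3), so 0 ∈ ℤ/117ℤ has no preimage. Hence g is not surjective.
Since g is not surjective, we find the least positive k with g(k) = g(0): this means 21k ≡ 0 (mod 117), i.e. 117 ∣ 21k. Since gcd(21, 117) = 3, dividing through by 3 this holds exactly when 39 ∣ 7k, and as gcd(7, 39) = 1, exactly when 39 ∣ k.
The smallest positive such k is 39.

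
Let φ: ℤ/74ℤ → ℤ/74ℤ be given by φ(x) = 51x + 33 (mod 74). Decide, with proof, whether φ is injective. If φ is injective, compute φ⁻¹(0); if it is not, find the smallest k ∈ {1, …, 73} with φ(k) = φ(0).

69

Recall that injectivity means: for all s, t in the domain, φ(s) = φ(t) implies s = t.
Suppose φ(s) = φ(t) in ℤ/74ℤ. Then 51s + 33 ≡ 51t + 33 (mod 74), hence 51(s − t) ≡ 0 (mod 74).
Since gcd(51, 74) = 1, 51 is invertible modulo 74, hence s − t ≡ 0 (mod 74), i.e. s = t.
Hence φ is injective.
We now compute 51⁻¹ mod 74 explicitly. Euclid's algorithm: 74 = 1·51 + 23, 51 = 2·23 + 5, 23 = 4·5 + 3, 5 = 1·3 + 2, 3 = 1·2 + 1; back-substituting gives 1 = 45·51 − 31·74, so 51⁻¹ ≡ 45 (mod 74).
Since φ is injective, we find φ⁻¹(0): we need 51x ≡ 0 − 33 ≡ 41 (mod 74). Using 51⁻¹ = 45: x ≡ 45·41 = 1845 = 24·74 + 69, so x = 69.
Check: φ(69) = 51·69 + 33 = 3552 = 48·74 + 0 ≡ 0 (mod 74).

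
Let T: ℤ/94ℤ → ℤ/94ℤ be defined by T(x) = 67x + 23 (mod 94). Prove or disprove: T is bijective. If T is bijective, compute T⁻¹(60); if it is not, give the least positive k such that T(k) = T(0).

23

If T(x_1) = T(x_2), then 67x_1 ≡ 67x_2 (mod 94). Because gcd(67, 94) = 1, we may cancel 67 to get x_1 ≡ x_2 (mod 94).
We now compute 67⁻¹ mod 94 explicitly. Euclid's algorithm: 94 = 1·67 + 27, 67 = 2·27 + 13, 27 = 2·13 + 1; back-substituting gives 1 = 87·67 − 62·94, so 67⁻¹ ≡ 87 (mod 94).
Then y ↦ 87(y − 23) is a two-sided inverse to T, so every y ∈ ℤ/94ℤ has a preimage.
Therefore T is bijective.
Since T is bijective, we compute T⁻¹(60): solve 67x + 23 ≡ 60 (mod 94), i.e. 67x ≡ 37 (mod 94).
Multiplying by 67⁻¹ = 87 gives x ≡ 87·37 = 3219 = 34·94 + 23 ≡ 23 (mod 94).
Check: T(23) = 67·23 + 23 = 1564 = 16·94 + 60 ≡ 60 (mod 94).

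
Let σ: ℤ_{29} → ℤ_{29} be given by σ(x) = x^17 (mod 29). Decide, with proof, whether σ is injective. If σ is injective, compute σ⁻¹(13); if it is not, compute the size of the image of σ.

Since 29 is prime, the nonzero elements of ℤ_{29} form a cyclic group of order 28.
As gcd(17, 28) = 1, raising to the 17th power is a bijection on this group: if a^17 ≡ b^17 then (ab^{−1})^17 = 1, and the only element of order dividing gcd(17, 28) = 1 is 1, so a = b.
With σ(0) = 0 this makes σ injective on all of ℤ_{29}, hence bijective (finite equal-size domain and codomain). In particular σ is injective.
Since σ is injective, we find the preimage of 13. The inverse of x ↦ x^17 on (ℤ_{29})^× is x ↦ x^5, because 17·5 = 85 = 3·28 + 1 ≡ 1 (mod 28) and x^{28} = 1 for x ≠ 0 (Fermat). So σ⁻¹(13) = 13^5 mod 29.
Repeated squaring mod 29: 13^1 ≡ 13, 13^2 ≡ 13² = 169 ≡ 24, 13^4 ≡ 24² = 576 ≡ 25. Since 5 = 4 + 1, 13^5 ≡ 25·13: 25·13 = 325 ≡ 6. So 13^5 ≡ 6 (mod 29).
Hence σ⁻¹(13) = 6.

6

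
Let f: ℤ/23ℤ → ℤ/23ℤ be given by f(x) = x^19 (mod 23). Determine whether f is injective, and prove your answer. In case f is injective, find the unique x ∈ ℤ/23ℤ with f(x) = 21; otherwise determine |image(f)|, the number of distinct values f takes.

10

Since 23 is prime, the nonzero elements of ℤ/23ℤ form a cyclic group of order 22.
As gcd(19, 22) = 1, raising to the 19th power is a bijection on this group: if u^19 ≡ v^19 then (uv^{−1})^19 = 1, and the only element of order dividing gcd(19, 22) = 1 is 1, so u = v.
With f(0) = 0 this makes f injective on all of ℤ/23ℤ, hence bijective (finite equal-size domain and codomain). In particular f is injective.
Since f is injective, we find the preimage of 21. The inverse of x ↦ x^19 on (ℤ/23ℤ)^× is x ↦ x^7, because 19·7 = 133 = 6·22 + 1 ≡ 1 (mod 22) and x^{22} = 1 for x ≠ 0 (Fermat). So f⁻¹(21) = 21^7 mod 23.
Repeated squaring mod 23: 21^1 ≡ 21, 21^2 ≡ 21² = 441 ≡ 4, 21^4 ≡ 4² = 16. Since 7 = 4 + 2 + 1, 21^7 ≡ 16·4·21: 16·4 = 64 ≡ 18, then 18·21 = 378 ≡ 10. So 21^7 ≡ 10 (mod 23).
Hence f⁻¹(21) = 10.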